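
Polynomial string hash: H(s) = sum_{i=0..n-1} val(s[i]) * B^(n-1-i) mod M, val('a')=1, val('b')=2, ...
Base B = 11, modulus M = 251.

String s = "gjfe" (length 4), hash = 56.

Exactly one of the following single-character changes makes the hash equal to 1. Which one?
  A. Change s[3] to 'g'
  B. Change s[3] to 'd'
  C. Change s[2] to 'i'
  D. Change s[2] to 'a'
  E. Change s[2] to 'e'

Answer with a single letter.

Option A: s[3]='e'->'g', delta=(7-5)*11^0 mod 251 = 2, hash=56+2 mod 251 = 58
Option B: s[3]='e'->'d', delta=(4-5)*11^0 mod 251 = 250, hash=56+250 mod 251 = 55
Option C: s[2]='f'->'i', delta=(9-6)*11^1 mod 251 = 33, hash=56+33 mod 251 = 89
Option D: s[2]='f'->'a', delta=(1-6)*11^1 mod 251 = 196, hash=56+196 mod 251 = 1 <-- target
Option E: s[2]='f'->'e', delta=(5-6)*11^1 mod 251 = 240, hash=56+240 mod 251 = 45

Answer: D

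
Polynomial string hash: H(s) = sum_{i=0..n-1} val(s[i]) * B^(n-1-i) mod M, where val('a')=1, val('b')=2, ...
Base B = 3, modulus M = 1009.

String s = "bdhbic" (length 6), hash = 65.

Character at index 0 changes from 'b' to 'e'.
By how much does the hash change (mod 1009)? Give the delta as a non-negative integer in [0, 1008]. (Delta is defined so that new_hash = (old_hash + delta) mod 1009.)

Delta formula: (val(new) - val(old)) * B^(n-1-k) mod M
  val('e') - val('b') = 5 - 2 = 3
  B^(n-1-k) = 3^5 mod 1009 = 243
  Delta = 3 * 243 mod 1009 = 729

Answer: 729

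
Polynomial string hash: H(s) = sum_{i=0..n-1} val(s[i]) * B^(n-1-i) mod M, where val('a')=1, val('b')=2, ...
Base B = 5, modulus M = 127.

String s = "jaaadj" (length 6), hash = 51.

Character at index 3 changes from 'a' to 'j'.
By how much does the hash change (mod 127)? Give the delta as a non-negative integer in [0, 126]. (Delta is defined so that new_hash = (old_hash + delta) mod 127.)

Answer: 98

Derivation:
Delta formula: (val(new) - val(old)) * B^(n-1-k) mod M
  val('j') - val('a') = 10 - 1 = 9
  B^(n-1-k) = 5^2 mod 127 = 25
  Delta = 9 * 25 mod 127 = 98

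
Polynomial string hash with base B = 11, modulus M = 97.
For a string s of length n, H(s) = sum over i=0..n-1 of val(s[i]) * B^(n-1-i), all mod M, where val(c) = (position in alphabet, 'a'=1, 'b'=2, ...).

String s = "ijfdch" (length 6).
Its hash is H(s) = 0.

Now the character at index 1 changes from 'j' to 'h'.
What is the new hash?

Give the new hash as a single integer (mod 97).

Answer: 12

Derivation:
val('j') = 10, val('h') = 8
Position k = 1, exponent = n-1-k = 4
B^4 mod M = 11^4 mod 97 = 91
Delta = (8 - 10) * 91 mod 97 = 12
New hash = (0 + 12) mod 97 = 12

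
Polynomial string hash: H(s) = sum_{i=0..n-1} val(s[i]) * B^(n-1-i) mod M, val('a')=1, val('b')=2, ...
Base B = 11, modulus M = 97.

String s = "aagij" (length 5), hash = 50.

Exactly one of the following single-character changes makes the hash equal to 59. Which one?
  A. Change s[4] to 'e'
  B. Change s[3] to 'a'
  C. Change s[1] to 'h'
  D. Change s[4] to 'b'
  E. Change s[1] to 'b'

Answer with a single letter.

Answer: B

Derivation:
Option A: s[4]='j'->'e', delta=(5-10)*11^0 mod 97 = 92, hash=50+92 mod 97 = 45
Option B: s[3]='i'->'a', delta=(1-9)*11^1 mod 97 = 9, hash=50+9 mod 97 = 59 <-- target
Option C: s[1]='a'->'h', delta=(8-1)*11^3 mod 97 = 5, hash=50+5 mod 97 = 55
Option D: s[4]='j'->'b', delta=(2-10)*11^0 mod 97 = 89, hash=50+89 mod 97 = 42
Option E: s[1]='a'->'b', delta=(2-1)*11^3 mod 97 = 70, hash=50+70 mod 97 = 23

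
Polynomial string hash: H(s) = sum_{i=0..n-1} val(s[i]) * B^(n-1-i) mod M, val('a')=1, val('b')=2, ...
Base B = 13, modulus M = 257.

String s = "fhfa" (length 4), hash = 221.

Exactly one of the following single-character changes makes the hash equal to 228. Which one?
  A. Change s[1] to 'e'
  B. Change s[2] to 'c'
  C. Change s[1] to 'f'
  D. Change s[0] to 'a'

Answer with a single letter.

Option A: s[1]='h'->'e', delta=(5-8)*13^2 mod 257 = 7, hash=221+7 mod 257 = 228 <-- target
Option B: s[2]='f'->'c', delta=(3-6)*13^1 mod 257 = 218, hash=221+218 mod 257 = 182
Option C: s[1]='h'->'f', delta=(6-8)*13^2 mod 257 = 176, hash=221+176 mod 257 = 140
Option D: s[0]='f'->'a', delta=(1-6)*13^3 mod 257 = 66, hash=221+66 mod 257 = 30

Answer: A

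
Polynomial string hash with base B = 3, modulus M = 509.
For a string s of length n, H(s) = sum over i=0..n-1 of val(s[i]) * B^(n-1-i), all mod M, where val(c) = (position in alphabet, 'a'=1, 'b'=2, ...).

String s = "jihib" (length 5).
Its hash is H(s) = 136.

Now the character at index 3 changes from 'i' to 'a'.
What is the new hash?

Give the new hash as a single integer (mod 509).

val('i') = 9, val('a') = 1
Position k = 3, exponent = n-1-k = 1
B^1 mod M = 3^1 mod 509 = 3
Delta = (1 - 9) * 3 mod 509 = 485
New hash = (136 + 485) mod 509 = 112

Answer: 112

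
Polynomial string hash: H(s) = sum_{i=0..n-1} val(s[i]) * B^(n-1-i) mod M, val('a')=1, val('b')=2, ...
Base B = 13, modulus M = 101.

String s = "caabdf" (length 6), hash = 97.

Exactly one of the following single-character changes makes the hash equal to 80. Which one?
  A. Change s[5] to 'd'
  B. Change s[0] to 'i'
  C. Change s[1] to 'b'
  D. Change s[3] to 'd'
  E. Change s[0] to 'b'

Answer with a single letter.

Answer: E

Derivation:
Option A: s[5]='f'->'d', delta=(4-6)*13^0 mod 101 = 99, hash=97+99 mod 101 = 95
Option B: s[0]='c'->'i', delta=(9-3)*13^5 mod 101 = 1, hash=97+1 mod 101 = 98
Option C: s[1]='a'->'b', delta=(2-1)*13^4 mod 101 = 79, hash=97+79 mod 101 = 75
Option D: s[3]='b'->'d', delta=(4-2)*13^2 mod 101 = 35, hash=97+35 mod 101 = 31
Option E: s[0]='c'->'b', delta=(2-3)*13^5 mod 101 = 84, hash=97+84 mod 101 = 80 <-- target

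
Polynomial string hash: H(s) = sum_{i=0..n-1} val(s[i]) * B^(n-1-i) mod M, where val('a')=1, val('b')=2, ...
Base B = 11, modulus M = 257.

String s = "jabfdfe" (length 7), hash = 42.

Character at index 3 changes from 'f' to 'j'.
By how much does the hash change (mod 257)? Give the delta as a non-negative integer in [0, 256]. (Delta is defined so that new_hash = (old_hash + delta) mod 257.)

Delta formula: (val(new) - val(old)) * B^(n-1-k) mod M
  val('j') - val('f') = 10 - 6 = 4
  B^(n-1-k) = 11^3 mod 257 = 46
  Delta = 4 * 46 mod 257 = 184

Answer: 184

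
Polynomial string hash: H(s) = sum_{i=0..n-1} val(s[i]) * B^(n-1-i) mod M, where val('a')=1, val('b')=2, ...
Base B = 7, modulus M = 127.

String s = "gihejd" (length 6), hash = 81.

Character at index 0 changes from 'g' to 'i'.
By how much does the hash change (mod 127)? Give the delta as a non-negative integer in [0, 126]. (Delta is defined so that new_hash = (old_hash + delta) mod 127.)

Answer: 86

Derivation:
Delta formula: (val(new) - val(old)) * B^(n-1-k) mod M
  val('i') - val('g') = 9 - 7 = 2
  B^(n-1-k) = 7^5 mod 127 = 43
  Delta = 2 * 43 mod 127 = 86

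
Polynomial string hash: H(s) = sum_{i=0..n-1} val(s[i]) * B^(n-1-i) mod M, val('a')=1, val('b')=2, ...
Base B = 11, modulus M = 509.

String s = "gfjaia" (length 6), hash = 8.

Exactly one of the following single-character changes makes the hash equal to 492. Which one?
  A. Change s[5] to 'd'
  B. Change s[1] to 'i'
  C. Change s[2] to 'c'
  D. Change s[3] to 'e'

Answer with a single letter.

Option A: s[5]='a'->'d', delta=(4-1)*11^0 mod 509 = 3, hash=8+3 mod 509 = 11
Option B: s[1]='f'->'i', delta=(9-6)*11^4 mod 509 = 149, hash=8+149 mod 509 = 157
Option C: s[2]='j'->'c', delta=(3-10)*11^3 mod 509 = 354, hash=8+354 mod 509 = 362
Option D: s[3]='a'->'e', delta=(5-1)*11^2 mod 509 = 484, hash=8+484 mod 509 = 492 <-- target

Answer: D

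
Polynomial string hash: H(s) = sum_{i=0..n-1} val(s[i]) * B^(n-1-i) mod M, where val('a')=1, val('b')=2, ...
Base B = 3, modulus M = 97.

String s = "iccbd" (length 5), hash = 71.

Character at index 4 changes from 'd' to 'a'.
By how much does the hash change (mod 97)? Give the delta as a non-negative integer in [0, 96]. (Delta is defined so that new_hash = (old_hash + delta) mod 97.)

Delta formula: (val(new) - val(old)) * B^(n-1-k) mod M
  val('a') - val('d') = 1 - 4 = -3
  B^(n-1-k) = 3^0 mod 97 = 1
  Delta = -3 * 1 mod 97 = 94

Answer: 94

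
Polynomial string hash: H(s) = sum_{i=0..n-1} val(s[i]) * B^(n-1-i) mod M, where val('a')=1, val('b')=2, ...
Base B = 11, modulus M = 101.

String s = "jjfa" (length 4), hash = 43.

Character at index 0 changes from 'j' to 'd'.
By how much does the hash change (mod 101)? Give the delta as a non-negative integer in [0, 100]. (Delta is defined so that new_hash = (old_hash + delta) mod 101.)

Answer: 94

Derivation:
Delta formula: (val(new) - val(old)) * B^(n-1-k) mod M
  val('d') - val('j') = 4 - 10 = -6
  B^(n-1-k) = 11^3 mod 101 = 18
  Delta = -6 * 18 mod 101 = 94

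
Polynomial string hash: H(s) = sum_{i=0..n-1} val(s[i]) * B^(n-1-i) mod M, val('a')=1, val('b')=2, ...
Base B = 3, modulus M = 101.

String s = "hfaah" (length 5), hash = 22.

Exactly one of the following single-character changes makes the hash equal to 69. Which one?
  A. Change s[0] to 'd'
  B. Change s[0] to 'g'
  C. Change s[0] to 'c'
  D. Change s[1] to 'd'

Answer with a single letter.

Answer: D

Derivation:
Option A: s[0]='h'->'d', delta=(4-8)*3^4 mod 101 = 80, hash=22+80 mod 101 = 1
Option B: s[0]='h'->'g', delta=(7-8)*3^4 mod 101 = 20, hash=22+20 mod 101 = 42
Option C: s[0]='h'->'c', delta=(3-8)*3^4 mod 101 = 100, hash=22+100 mod 101 = 21
Option D: s[1]='f'->'d', delta=(4-6)*3^3 mod 101 = 47, hash=22+47 mod 101 = 69 <-- target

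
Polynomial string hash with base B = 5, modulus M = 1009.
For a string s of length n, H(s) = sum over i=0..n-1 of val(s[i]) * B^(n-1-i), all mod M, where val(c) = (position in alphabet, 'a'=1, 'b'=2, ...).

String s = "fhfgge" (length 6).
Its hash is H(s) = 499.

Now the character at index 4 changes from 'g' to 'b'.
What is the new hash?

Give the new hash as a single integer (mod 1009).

val('g') = 7, val('b') = 2
Position k = 4, exponent = n-1-k = 1
B^1 mod M = 5^1 mod 1009 = 5
Delta = (2 - 7) * 5 mod 1009 = 984
New hash = (499 + 984) mod 1009 = 474

Answer: 474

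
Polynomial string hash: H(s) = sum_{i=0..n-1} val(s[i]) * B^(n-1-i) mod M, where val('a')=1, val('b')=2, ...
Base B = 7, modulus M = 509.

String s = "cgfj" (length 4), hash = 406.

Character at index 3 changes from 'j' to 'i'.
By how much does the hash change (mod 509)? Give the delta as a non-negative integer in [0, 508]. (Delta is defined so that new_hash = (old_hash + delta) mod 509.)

Answer: 508

Derivation:
Delta formula: (val(new) - val(old)) * B^(n-1-k) mod M
  val('i') - val('j') = 9 - 10 = -1
  B^(n-1-k) = 7^0 mod 509 = 1
  Delta = -1 * 1 mod 509 = 508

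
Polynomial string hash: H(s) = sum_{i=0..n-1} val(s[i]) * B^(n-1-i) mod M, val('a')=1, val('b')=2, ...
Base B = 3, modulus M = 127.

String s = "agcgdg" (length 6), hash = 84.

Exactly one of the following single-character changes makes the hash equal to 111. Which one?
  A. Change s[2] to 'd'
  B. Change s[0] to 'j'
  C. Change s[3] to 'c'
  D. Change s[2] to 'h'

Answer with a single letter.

Answer: A

Derivation:
Option A: s[2]='c'->'d', delta=(4-3)*3^3 mod 127 = 27, hash=84+27 mod 127 = 111 <-- target
Option B: s[0]='a'->'j', delta=(10-1)*3^5 mod 127 = 28, hash=84+28 mod 127 = 112
Option C: s[3]='g'->'c', delta=(3-7)*3^2 mod 127 = 91, hash=84+91 mod 127 = 48
Option D: s[2]='c'->'h', delta=(8-3)*3^3 mod 127 = 8, hash=84+8 mod 127 = 92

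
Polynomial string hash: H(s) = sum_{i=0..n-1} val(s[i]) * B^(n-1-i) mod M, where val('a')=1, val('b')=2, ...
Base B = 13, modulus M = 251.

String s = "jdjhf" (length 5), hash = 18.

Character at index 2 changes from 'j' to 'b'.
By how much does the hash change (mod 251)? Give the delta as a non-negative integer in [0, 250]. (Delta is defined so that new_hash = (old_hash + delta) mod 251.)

Answer: 154

Derivation:
Delta formula: (val(new) - val(old)) * B^(n-1-k) mod M
  val('b') - val('j') = 2 - 10 = -8
  B^(n-1-k) = 13^2 mod 251 = 169
  Delta = -8 * 169 mod 251 = 154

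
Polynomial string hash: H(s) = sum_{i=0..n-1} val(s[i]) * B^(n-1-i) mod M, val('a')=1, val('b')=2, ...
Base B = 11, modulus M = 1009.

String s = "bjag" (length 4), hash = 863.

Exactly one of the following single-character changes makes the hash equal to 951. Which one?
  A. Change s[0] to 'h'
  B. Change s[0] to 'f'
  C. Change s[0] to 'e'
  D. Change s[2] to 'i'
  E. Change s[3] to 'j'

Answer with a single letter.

Option A: s[0]='b'->'h', delta=(8-2)*11^3 mod 1009 = 923, hash=863+923 mod 1009 = 777
Option B: s[0]='b'->'f', delta=(6-2)*11^3 mod 1009 = 279, hash=863+279 mod 1009 = 133
Option C: s[0]='b'->'e', delta=(5-2)*11^3 mod 1009 = 966, hash=863+966 mod 1009 = 820
Option D: s[2]='a'->'i', delta=(9-1)*11^1 mod 1009 = 88, hash=863+88 mod 1009 = 951 <-- target
Option E: s[3]='g'->'j', delta=(10-7)*11^0 mod 1009 = 3, hash=863+3 mod 1009 = 866

Answer: D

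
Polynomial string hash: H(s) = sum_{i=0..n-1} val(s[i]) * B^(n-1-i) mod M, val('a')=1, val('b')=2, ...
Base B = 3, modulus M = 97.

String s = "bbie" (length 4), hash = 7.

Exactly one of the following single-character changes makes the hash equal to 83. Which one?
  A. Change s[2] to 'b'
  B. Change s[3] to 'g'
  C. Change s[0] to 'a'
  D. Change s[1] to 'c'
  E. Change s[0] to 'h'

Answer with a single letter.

Answer: A

Derivation:
Option A: s[2]='i'->'b', delta=(2-9)*3^1 mod 97 = 76, hash=7+76 mod 97 = 83 <-- target
Option B: s[3]='e'->'g', delta=(7-5)*3^0 mod 97 = 2, hash=7+2 mod 97 = 9
Option C: s[0]='b'->'a', delta=(1-2)*3^3 mod 97 = 70, hash=7+70 mod 97 = 77
Option D: s[1]='b'->'c', delta=(3-2)*3^2 mod 97 = 9, hash=7+9 mod 97 = 16
Option E: s[0]='b'->'h', delta=(8-2)*3^3 mod 97 = 65, hash=7+65 mod 97 = 72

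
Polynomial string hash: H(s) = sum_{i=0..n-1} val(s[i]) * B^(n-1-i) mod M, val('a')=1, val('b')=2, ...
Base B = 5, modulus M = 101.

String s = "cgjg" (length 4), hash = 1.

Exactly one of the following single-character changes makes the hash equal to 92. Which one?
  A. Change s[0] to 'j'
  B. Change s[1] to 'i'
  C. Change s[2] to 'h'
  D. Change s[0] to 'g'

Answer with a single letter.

Answer: C

Derivation:
Option A: s[0]='c'->'j', delta=(10-3)*5^3 mod 101 = 67, hash=1+67 mod 101 = 68
Option B: s[1]='g'->'i', delta=(9-7)*5^2 mod 101 = 50, hash=1+50 mod 101 = 51
Option C: s[2]='j'->'h', delta=(8-10)*5^1 mod 101 = 91, hash=1+91 mod 101 = 92 <-- target
Option D: s[0]='c'->'g', delta=(7-3)*5^3 mod 101 = 96, hash=1+96 mod 101 = 97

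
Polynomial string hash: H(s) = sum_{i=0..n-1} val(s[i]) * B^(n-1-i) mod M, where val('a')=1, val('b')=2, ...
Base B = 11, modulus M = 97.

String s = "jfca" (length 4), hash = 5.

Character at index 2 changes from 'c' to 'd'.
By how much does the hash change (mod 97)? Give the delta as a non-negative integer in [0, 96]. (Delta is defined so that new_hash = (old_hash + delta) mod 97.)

Answer: 11

Derivation:
Delta formula: (val(new) - val(old)) * B^(n-1-k) mod M
  val('d') - val('c') = 4 - 3 = 1
  B^(n-1-k) = 11^1 mod 97 = 11
  Delta = 1 * 11 mod 97 = 11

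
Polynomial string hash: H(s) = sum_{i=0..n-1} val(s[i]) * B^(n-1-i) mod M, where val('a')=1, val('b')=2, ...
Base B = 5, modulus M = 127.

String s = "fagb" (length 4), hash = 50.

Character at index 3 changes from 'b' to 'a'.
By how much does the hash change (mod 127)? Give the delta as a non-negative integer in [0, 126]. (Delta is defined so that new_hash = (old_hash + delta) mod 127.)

Delta formula: (val(new) - val(old)) * B^(n-1-k) mod M
  val('a') - val('b') = 1 - 2 = -1
  B^(n-1-k) = 5^0 mod 127 = 1
  Delta = -1 * 1 mod 127 = 126

Answer: 126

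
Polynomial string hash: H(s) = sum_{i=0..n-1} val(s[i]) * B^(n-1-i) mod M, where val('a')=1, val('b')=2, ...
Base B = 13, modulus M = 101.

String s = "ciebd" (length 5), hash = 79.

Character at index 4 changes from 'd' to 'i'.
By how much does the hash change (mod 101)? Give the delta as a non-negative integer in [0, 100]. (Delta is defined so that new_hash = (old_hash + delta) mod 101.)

Delta formula: (val(new) - val(old)) * B^(n-1-k) mod M
  val('i') - val('d') = 9 - 4 = 5
  B^(n-1-k) = 13^0 mod 101 = 1
  Delta = 5 * 1 mod 101 = 5

Answer: 5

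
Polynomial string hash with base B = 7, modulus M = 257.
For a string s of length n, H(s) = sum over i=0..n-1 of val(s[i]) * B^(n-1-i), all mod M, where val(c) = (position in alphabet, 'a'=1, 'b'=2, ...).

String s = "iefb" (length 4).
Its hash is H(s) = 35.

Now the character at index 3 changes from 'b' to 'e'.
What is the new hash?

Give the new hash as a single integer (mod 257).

Answer: 38

Derivation:
val('b') = 2, val('e') = 5
Position k = 3, exponent = n-1-k = 0
B^0 mod M = 7^0 mod 257 = 1
Delta = (5 - 2) * 1 mod 257 = 3
New hash = (35 + 3) mod 257 = 38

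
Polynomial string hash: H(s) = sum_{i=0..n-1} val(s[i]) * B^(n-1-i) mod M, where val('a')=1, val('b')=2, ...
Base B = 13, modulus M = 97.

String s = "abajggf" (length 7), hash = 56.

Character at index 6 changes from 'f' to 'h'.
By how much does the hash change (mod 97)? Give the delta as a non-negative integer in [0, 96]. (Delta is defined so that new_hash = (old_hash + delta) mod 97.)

Answer: 2

Derivation:
Delta formula: (val(new) - val(old)) * B^(n-1-k) mod M
  val('h') - val('f') = 8 - 6 = 2
  B^(n-1-k) = 13^0 mod 97 = 1
  Delta = 2 * 1 mod 97 = 2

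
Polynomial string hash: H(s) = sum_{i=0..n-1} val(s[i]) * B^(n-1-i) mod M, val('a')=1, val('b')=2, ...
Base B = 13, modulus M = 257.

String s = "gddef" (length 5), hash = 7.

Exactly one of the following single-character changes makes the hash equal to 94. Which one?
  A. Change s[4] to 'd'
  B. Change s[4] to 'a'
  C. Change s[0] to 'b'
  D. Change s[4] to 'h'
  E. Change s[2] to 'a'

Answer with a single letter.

Option A: s[4]='f'->'d', delta=(4-6)*13^0 mod 257 = 255, hash=7+255 mod 257 = 5
Option B: s[4]='f'->'a', delta=(1-6)*13^0 mod 257 = 252, hash=7+252 mod 257 = 2
Option C: s[0]='g'->'b', delta=(2-7)*13^4 mod 257 = 87, hash=7+87 mod 257 = 94 <-- target
Option D: s[4]='f'->'h', delta=(8-6)*13^0 mod 257 = 2, hash=7+2 mod 257 = 9
Option E: s[2]='d'->'a', delta=(1-4)*13^2 mod 257 = 7, hash=7+7 mod 257 = 14

Answer: C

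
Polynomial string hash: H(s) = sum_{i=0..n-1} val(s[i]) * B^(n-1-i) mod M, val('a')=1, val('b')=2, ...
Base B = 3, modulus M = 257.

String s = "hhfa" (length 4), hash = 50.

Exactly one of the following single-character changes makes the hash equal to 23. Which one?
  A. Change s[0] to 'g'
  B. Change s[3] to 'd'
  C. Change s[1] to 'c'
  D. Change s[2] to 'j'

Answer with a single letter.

Answer: A

Derivation:
Option A: s[0]='h'->'g', delta=(7-8)*3^3 mod 257 = 230, hash=50+230 mod 257 = 23 <-- target
Option B: s[3]='a'->'d', delta=(4-1)*3^0 mod 257 = 3, hash=50+3 mod 257 = 53
Option C: s[1]='h'->'c', delta=(3-8)*3^2 mod 257 = 212, hash=50+212 mod 257 = 5
Option D: s[2]='f'->'j', delta=(10-6)*3^1 mod 257 = 12, hash=50+12 mod 257 = 62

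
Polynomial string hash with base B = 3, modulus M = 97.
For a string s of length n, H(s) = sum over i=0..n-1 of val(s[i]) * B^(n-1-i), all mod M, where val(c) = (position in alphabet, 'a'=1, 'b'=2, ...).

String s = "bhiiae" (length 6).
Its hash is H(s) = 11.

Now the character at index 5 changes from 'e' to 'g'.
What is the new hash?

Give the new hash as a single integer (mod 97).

val('e') = 5, val('g') = 7
Position k = 5, exponent = n-1-k = 0
B^0 mod M = 3^0 mod 97 = 1
Delta = (7 - 5) * 1 mod 97 = 2
New hash = (11 + 2) mod 97 = 13

Answer: 13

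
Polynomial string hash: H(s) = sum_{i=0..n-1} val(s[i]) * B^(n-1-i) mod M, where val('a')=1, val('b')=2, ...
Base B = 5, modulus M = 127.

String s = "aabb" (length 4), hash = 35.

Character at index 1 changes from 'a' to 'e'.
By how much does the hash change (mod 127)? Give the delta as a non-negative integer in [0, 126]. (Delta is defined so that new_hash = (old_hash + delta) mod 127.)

Delta formula: (val(new) - val(old)) * B^(n-1-k) mod M
  val('e') - val('a') = 5 - 1 = 4
  B^(n-1-k) = 5^2 mod 127 = 25
  Delta = 4 * 25 mod 127 = 100

Answer: 100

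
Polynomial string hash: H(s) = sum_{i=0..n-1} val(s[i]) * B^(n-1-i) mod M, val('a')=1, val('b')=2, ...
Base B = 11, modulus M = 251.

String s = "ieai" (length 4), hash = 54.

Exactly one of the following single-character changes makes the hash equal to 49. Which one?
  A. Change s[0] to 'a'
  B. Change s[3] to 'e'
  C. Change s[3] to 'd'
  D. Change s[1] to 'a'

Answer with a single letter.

Answer: C

Derivation:
Option A: s[0]='i'->'a', delta=(1-9)*11^3 mod 251 = 145, hash=54+145 mod 251 = 199
Option B: s[3]='i'->'e', delta=(5-9)*11^0 mod 251 = 247, hash=54+247 mod 251 = 50
Option C: s[3]='i'->'d', delta=(4-9)*11^0 mod 251 = 246, hash=54+246 mod 251 = 49 <-- target
Option D: s[1]='e'->'a', delta=(1-5)*11^2 mod 251 = 18, hash=54+18 mod 251 = 72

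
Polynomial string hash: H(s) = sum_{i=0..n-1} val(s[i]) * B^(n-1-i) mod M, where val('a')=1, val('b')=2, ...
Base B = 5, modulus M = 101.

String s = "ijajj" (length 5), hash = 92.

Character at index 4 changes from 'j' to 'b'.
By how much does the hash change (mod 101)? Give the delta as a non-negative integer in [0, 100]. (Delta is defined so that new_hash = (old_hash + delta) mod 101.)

Delta formula: (val(new) - val(old)) * B^(n-1-k) mod M
  val('b') - val('j') = 2 - 10 = -8
  B^(n-1-k) = 5^0 mod 101 = 1
  Delta = -8 * 1 mod 101 = 93

Answer: 93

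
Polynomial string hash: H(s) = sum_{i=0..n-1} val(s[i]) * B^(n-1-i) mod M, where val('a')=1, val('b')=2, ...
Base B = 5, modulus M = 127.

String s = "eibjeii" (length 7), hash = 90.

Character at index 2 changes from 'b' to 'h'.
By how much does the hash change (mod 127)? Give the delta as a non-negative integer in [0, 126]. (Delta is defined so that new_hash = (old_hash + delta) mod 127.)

Answer: 67

Derivation:
Delta formula: (val(new) - val(old)) * B^(n-1-k) mod M
  val('h') - val('b') = 8 - 2 = 6
  B^(n-1-k) = 5^4 mod 127 = 117
  Delta = 6 * 117 mod 127 = 67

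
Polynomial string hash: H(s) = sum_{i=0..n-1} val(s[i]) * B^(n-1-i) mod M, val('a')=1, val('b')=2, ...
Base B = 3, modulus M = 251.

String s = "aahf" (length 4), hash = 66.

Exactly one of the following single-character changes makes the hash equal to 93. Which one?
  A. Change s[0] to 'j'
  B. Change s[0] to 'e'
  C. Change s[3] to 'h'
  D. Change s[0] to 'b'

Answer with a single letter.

Option A: s[0]='a'->'j', delta=(10-1)*3^3 mod 251 = 243, hash=66+243 mod 251 = 58
Option B: s[0]='a'->'e', delta=(5-1)*3^3 mod 251 = 108, hash=66+108 mod 251 = 174
Option C: s[3]='f'->'h', delta=(8-6)*3^0 mod 251 = 2, hash=66+2 mod 251 = 68
Option D: s[0]='a'->'b', delta=(2-1)*3^3 mod 251 = 27, hash=66+27 mod 251 = 93 <-- target

Answer: D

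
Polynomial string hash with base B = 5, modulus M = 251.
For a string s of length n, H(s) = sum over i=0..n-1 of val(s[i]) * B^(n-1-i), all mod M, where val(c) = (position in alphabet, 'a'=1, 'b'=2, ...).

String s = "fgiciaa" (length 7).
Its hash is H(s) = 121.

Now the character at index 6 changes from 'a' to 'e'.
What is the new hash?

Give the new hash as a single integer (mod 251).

Answer: 125

Derivation:
val('a') = 1, val('e') = 5
Position k = 6, exponent = n-1-k = 0
B^0 mod M = 5^0 mod 251 = 1
Delta = (5 - 1) * 1 mod 251 = 4
New hash = (121 + 4) mod 251 = 125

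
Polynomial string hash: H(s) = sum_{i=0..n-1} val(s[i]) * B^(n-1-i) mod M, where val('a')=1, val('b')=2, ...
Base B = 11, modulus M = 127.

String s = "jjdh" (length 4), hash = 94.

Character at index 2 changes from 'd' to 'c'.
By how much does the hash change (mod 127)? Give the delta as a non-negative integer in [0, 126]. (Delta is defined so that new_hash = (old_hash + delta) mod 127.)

Delta formula: (val(new) - val(old)) * B^(n-1-k) mod M
  val('c') - val('d') = 3 - 4 = -1
  B^(n-1-k) = 11^1 mod 127 = 11
  Delta = -1 * 11 mod 127 = 116

Answer: 116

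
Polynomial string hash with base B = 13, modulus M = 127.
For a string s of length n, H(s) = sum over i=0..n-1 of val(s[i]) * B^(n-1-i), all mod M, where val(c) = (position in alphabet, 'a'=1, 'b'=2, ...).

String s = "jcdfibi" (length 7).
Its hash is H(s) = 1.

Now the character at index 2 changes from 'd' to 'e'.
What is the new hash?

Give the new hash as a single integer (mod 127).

Answer: 114

Derivation:
val('d') = 4, val('e') = 5
Position k = 2, exponent = n-1-k = 4
B^4 mod M = 13^4 mod 127 = 113
Delta = (5 - 4) * 113 mod 127 = 113
New hash = (1 + 113) mod 127 = 114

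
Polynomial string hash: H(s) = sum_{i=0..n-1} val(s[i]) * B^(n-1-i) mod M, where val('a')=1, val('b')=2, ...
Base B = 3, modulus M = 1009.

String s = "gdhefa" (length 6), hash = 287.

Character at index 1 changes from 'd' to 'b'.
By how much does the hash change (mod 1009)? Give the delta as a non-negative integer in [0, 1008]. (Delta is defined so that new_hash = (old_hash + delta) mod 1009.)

Answer: 847

Derivation:
Delta formula: (val(new) - val(old)) * B^(n-1-k) mod M
  val('b') - val('d') = 2 - 4 = -2
  B^(n-1-k) = 3^4 mod 1009 = 81
  Delta = -2 * 81 mod 1009 = 847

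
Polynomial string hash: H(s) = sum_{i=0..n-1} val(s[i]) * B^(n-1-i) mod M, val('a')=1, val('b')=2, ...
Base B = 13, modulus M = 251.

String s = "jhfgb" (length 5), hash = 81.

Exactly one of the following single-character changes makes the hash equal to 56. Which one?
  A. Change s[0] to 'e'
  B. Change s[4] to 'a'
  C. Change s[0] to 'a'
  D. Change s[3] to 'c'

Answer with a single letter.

Option A: s[0]='j'->'e', delta=(5-10)*13^4 mod 251 = 14, hash=81+14 mod 251 = 95
Option B: s[4]='b'->'a', delta=(1-2)*13^0 mod 251 = 250, hash=81+250 mod 251 = 80
Option C: s[0]='j'->'a', delta=(1-10)*13^4 mod 251 = 226, hash=81+226 mod 251 = 56 <-- target
Option D: s[3]='g'->'c', delta=(3-7)*13^1 mod 251 = 199, hash=81+199 mod 251 = 29

Answer: C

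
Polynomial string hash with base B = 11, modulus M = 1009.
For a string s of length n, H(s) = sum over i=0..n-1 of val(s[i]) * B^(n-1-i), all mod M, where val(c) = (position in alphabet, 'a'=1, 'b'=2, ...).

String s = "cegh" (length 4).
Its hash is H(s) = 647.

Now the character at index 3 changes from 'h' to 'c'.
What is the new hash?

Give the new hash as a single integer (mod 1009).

val('h') = 8, val('c') = 3
Position k = 3, exponent = n-1-k = 0
B^0 mod M = 11^0 mod 1009 = 1
Delta = (3 - 8) * 1 mod 1009 = 1004
New hash = (647 + 1004) mod 1009 = 642

Answer: 642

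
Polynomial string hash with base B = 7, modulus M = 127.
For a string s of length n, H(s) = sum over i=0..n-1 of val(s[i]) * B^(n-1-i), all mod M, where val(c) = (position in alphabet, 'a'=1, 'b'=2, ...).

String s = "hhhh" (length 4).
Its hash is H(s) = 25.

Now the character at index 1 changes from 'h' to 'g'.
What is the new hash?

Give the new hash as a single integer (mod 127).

val('h') = 8, val('g') = 7
Position k = 1, exponent = n-1-k = 2
B^2 mod M = 7^2 mod 127 = 49
Delta = (7 - 8) * 49 mod 127 = 78
New hash = (25 + 78) mod 127 = 103

Answer: 103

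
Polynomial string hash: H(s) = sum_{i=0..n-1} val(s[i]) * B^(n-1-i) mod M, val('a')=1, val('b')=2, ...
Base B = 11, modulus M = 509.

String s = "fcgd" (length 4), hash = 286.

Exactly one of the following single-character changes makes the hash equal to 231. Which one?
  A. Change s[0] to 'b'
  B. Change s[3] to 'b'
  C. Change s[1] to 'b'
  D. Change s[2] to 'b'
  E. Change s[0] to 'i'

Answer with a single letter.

Answer: D

Derivation:
Option A: s[0]='f'->'b', delta=(2-6)*11^3 mod 509 = 275, hash=286+275 mod 509 = 52
Option B: s[3]='d'->'b', delta=(2-4)*11^0 mod 509 = 507, hash=286+507 mod 509 = 284
Option C: s[1]='c'->'b', delta=(2-3)*11^2 mod 509 = 388, hash=286+388 mod 509 = 165
Option D: s[2]='g'->'b', delta=(2-7)*11^1 mod 509 = 454, hash=286+454 mod 509 = 231 <-- target
Option E: s[0]='f'->'i', delta=(9-6)*11^3 mod 509 = 430, hash=286+430 mod 509 = 207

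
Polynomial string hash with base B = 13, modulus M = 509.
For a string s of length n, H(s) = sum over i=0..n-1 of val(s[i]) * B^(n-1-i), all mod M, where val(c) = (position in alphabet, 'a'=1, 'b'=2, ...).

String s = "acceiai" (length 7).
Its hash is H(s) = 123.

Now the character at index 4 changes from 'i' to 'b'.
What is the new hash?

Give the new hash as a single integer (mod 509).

Answer: 467

Derivation:
val('i') = 9, val('b') = 2
Position k = 4, exponent = n-1-k = 2
B^2 mod M = 13^2 mod 509 = 169
Delta = (2 - 9) * 169 mod 509 = 344
New hash = (123 + 344) mod 509 = 467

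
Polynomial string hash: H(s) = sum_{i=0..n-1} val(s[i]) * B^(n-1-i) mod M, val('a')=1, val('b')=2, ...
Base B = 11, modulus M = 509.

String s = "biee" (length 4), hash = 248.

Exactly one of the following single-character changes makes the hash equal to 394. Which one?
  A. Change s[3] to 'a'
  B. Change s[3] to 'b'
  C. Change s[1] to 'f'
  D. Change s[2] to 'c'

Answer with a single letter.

Answer: C

Derivation:
Option A: s[3]='e'->'a', delta=(1-5)*11^0 mod 509 = 505, hash=248+505 mod 509 = 244
Option B: s[3]='e'->'b', delta=(2-5)*11^0 mod 509 = 506, hash=248+506 mod 509 = 245
Option C: s[1]='i'->'f', delta=(6-9)*11^2 mod 509 = 146, hash=248+146 mod 509 = 394 <-- target
Option D: s[2]='e'->'c', delta=(3-5)*11^1 mod 509 = 487, hash=248+487 mod 509 = 226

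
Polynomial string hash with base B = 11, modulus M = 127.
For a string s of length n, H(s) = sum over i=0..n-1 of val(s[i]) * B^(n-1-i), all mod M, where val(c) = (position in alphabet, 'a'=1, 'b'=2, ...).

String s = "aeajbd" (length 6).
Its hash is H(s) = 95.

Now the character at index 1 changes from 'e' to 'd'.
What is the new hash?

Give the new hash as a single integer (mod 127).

val('e') = 5, val('d') = 4
Position k = 1, exponent = n-1-k = 4
B^4 mod M = 11^4 mod 127 = 36
Delta = (4 - 5) * 36 mod 127 = 91
New hash = (95 + 91) mod 127 = 59

Answer: 59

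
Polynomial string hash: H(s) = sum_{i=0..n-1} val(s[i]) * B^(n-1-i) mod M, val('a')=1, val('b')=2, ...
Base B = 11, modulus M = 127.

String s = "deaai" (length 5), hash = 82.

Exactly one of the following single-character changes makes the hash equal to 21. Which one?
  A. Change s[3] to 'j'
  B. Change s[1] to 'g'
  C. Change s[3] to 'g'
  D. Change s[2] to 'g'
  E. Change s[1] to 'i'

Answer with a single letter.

Option A: s[3]='a'->'j', delta=(10-1)*11^1 mod 127 = 99, hash=82+99 mod 127 = 54
Option B: s[1]='e'->'g', delta=(7-5)*11^3 mod 127 = 122, hash=82+122 mod 127 = 77
Option C: s[3]='a'->'g', delta=(7-1)*11^1 mod 127 = 66, hash=82+66 mod 127 = 21 <-- target
Option D: s[2]='a'->'g', delta=(7-1)*11^2 mod 127 = 91, hash=82+91 mod 127 = 46
Option E: s[1]='e'->'i', delta=(9-5)*11^3 mod 127 = 117, hash=82+117 mod 127 = 72

Answer: C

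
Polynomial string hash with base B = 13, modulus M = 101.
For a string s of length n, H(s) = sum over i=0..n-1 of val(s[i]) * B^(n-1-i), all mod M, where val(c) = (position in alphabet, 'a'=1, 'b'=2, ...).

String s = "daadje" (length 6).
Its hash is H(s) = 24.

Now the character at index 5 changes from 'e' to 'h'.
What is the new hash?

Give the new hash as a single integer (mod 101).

Answer: 27

Derivation:
val('e') = 5, val('h') = 8
Position k = 5, exponent = n-1-k = 0
B^0 mod M = 13^0 mod 101 = 1
Delta = (8 - 5) * 1 mod 101 = 3
New hash = (24 + 3) mod 101 = 27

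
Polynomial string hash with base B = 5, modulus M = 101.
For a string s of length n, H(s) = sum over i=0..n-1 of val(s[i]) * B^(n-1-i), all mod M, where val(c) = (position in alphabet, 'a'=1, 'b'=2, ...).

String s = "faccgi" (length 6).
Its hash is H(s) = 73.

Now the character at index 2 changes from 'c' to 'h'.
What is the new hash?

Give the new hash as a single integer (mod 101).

Answer: 92

Derivation:
val('c') = 3, val('h') = 8
Position k = 2, exponent = n-1-k = 3
B^3 mod M = 5^3 mod 101 = 24
Delta = (8 - 3) * 24 mod 101 = 19
New hash = (73 + 19) mod 101 = 92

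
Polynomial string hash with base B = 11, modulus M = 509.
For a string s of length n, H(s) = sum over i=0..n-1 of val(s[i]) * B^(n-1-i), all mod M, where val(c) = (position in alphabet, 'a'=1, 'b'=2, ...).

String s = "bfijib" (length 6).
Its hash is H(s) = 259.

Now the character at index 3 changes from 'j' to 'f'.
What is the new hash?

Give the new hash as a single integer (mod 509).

val('j') = 10, val('f') = 6
Position k = 3, exponent = n-1-k = 2
B^2 mod M = 11^2 mod 509 = 121
Delta = (6 - 10) * 121 mod 509 = 25
New hash = (259 + 25) mod 509 = 284

Answer: 284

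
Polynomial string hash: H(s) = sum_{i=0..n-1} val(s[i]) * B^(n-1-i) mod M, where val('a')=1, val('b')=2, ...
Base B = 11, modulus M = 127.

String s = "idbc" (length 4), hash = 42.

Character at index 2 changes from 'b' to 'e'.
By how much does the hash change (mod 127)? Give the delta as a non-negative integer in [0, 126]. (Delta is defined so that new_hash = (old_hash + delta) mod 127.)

Answer: 33

Derivation:
Delta formula: (val(new) - val(old)) * B^(n-1-k) mod M
  val('e') - val('b') = 5 - 2 = 3
  B^(n-1-k) = 11^1 mod 127 = 11
  Delta = 3 * 11 mod 127 = 33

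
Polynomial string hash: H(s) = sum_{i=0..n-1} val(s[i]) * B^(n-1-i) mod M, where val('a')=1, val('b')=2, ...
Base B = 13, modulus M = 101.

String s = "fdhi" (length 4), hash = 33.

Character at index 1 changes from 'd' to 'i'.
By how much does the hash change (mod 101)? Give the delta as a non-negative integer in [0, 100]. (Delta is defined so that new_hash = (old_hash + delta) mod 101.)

Answer: 37

Derivation:
Delta formula: (val(new) - val(old)) * B^(n-1-k) mod M
  val('i') - val('d') = 9 - 4 = 5
  B^(n-1-k) = 13^2 mod 101 = 68
  Delta = 5 * 68 mod 101 = 37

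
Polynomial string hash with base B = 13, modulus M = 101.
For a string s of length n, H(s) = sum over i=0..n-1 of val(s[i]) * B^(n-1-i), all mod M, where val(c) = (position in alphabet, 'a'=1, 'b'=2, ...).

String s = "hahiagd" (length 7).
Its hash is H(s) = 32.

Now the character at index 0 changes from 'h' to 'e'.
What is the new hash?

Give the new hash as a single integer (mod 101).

Answer: 76

Derivation:
val('h') = 8, val('e') = 5
Position k = 0, exponent = n-1-k = 6
B^6 mod M = 13^6 mod 101 = 19
Delta = (5 - 8) * 19 mod 101 = 44
New hash = (32 + 44) mod 101 = 76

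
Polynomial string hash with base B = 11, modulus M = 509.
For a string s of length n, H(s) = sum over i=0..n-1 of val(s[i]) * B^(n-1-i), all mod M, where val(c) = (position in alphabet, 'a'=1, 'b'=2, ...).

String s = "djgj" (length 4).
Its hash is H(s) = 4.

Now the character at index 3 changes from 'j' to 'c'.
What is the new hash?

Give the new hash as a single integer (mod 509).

Answer: 506

Derivation:
val('j') = 10, val('c') = 3
Position k = 3, exponent = n-1-k = 0
B^0 mod M = 11^0 mod 509 = 1
Delta = (3 - 10) * 1 mod 509 = 502
New hash = (4 + 502) mod 509 = 506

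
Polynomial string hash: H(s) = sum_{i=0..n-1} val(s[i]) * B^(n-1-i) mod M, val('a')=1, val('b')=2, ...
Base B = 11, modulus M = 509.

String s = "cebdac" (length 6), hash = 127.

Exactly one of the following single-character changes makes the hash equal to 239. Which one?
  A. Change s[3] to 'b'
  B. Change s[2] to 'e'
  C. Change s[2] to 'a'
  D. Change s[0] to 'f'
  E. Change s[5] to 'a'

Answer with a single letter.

Option A: s[3]='d'->'b', delta=(2-4)*11^2 mod 509 = 267, hash=127+267 mod 509 = 394
Option B: s[2]='b'->'e', delta=(5-2)*11^3 mod 509 = 430, hash=127+430 mod 509 = 48
Option C: s[2]='b'->'a', delta=(1-2)*11^3 mod 509 = 196, hash=127+196 mod 509 = 323
Option D: s[0]='c'->'f', delta=(6-3)*11^5 mod 509 = 112, hash=127+112 mod 509 = 239 <-- target
Option E: s[5]='c'->'a', delta=(1-3)*11^0 mod 509 = 507, hash=127+507 mod 509 = 125

Answer: D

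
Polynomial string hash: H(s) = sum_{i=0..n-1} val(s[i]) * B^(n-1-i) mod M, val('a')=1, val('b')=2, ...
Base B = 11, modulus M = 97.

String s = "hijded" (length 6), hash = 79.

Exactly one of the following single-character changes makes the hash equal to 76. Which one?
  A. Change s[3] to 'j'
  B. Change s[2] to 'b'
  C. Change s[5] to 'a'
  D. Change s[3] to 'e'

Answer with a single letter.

Answer: C

Derivation:
Option A: s[3]='d'->'j', delta=(10-4)*11^2 mod 97 = 47, hash=79+47 mod 97 = 29
Option B: s[2]='j'->'b', delta=(2-10)*11^3 mod 97 = 22, hash=79+22 mod 97 = 4
Option C: s[5]='d'->'a', delta=(1-4)*11^0 mod 97 = 94, hash=79+94 mod 97 = 76 <-- target
Option D: s[3]='d'->'e', delta=(5-4)*11^2 mod 97 = 24, hash=79+24 mod 97 = 6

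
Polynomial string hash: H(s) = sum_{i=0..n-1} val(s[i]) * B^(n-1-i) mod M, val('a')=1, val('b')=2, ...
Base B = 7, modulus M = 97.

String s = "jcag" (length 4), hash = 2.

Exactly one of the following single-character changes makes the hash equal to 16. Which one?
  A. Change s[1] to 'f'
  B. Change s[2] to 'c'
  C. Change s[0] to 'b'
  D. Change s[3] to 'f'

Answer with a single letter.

Option A: s[1]='c'->'f', delta=(6-3)*7^2 mod 97 = 50, hash=2+50 mod 97 = 52
Option B: s[2]='a'->'c', delta=(3-1)*7^1 mod 97 = 14, hash=2+14 mod 97 = 16 <-- target
Option C: s[0]='j'->'b', delta=(2-10)*7^3 mod 97 = 69, hash=2+69 mod 97 = 71
Option D: s[3]='g'->'f', delta=(6-7)*7^0 mod 97 = 96, hash=2+96 mod 97 = 1

Answer: B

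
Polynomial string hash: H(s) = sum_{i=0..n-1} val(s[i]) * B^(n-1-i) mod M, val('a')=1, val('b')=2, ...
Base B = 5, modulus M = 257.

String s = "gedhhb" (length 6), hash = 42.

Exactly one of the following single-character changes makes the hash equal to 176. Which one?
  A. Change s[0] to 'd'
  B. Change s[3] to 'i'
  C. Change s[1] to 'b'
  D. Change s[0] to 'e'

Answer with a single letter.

Answer: A

Derivation:
Option A: s[0]='g'->'d', delta=(4-7)*5^5 mod 257 = 134, hash=42+134 mod 257 = 176 <-- target
Option B: s[3]='h'->'i', delta=(9-8)*5^2 mod 257 = 25, hash=42+25 mod 257 = 67
Option C: s[1]='e'->'b', delta=(2-5)*5^4 mod 257 = 181, hash=42+181 mod 257 = 223
Option D: s[0]='g'->'e', delta=(5-7)*5^5 mod 257 = 175, hash=42+175 mod 257 = 217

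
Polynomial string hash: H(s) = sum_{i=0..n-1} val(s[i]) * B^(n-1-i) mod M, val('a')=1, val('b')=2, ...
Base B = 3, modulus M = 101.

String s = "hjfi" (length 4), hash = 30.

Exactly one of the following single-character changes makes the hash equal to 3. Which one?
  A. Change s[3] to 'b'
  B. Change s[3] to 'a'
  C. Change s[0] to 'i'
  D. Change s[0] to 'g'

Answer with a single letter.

Answer: D

Derivation:
Option A: s[3]='i'->'b', delta=(2-9)*3^0 mod 101 = 94, hash=30+94 mod 101 = 23
Option B: s[3]='i'->'a', delta=(1-9)*3^0 mod 101 = 93, hash=30+93 mod 101 = 22
Option C: s[0]='h'->'i', delta=(9-8)*3^3 mod 101 = 27, hash=30+27 mod 101 = 57
Option D: s[0]='h'->'g', delta=(7-8)*3^3 mod 101 = 74, hash=30+74 mod 101 = 3 <-- target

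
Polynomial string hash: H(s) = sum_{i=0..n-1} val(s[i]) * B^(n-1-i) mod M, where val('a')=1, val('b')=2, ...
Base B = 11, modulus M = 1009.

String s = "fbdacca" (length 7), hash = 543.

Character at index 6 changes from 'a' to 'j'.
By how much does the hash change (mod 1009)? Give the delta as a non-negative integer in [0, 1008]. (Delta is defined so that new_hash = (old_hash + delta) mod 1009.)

Answer: 9

Derivation:
Delta formula: (val(new) - val(old)) * B^(n-1-k) mod M
  val('j') - val('a') = 10 - 1 = 9
  B^(n-1-k) = 11^0 mod 1009 = 1
  Delta = 9 * 1 mod 1009 = 9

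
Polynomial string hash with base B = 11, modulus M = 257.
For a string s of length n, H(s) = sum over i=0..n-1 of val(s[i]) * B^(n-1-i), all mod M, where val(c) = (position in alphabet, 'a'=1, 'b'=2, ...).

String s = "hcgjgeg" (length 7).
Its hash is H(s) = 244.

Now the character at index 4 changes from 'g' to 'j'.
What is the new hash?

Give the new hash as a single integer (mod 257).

Answer: 93

Derivation:
val('g') = 7, val('j') = 10
Position k = 4, exponent = n-1-k = 2
B^2 mod M = 11^2 mod 257 = 121
Delta = (10 - 7) * 121 mod 257 = 106
New hash = (244 + 106) mod 257 = 93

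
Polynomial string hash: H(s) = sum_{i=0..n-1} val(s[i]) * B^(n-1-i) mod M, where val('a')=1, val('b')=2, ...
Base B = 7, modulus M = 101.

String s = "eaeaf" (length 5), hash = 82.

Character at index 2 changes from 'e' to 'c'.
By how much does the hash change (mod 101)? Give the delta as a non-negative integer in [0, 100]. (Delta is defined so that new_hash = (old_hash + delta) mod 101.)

Answer: 3

Derivation:
Delta formula: (val(new) - val(old)) * B^(n-1-k) mod M
  val('c') - val('e') = 3 - 5 = -2
  B^(n-1-k) = 7^2 mod 101 = 49
  Delta = -2 * 49 mod 101 = 3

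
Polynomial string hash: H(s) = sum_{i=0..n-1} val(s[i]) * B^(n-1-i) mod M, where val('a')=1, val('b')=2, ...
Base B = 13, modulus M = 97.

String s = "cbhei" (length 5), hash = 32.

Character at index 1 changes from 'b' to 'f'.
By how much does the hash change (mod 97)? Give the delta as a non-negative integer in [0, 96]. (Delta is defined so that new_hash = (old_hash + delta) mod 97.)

Answer: 58

Derivation:
Delta formula: (val(new) - val(old)) * B^(n-1-k) mod M
  val('f') - val('b') = 6 - 2 = 4
  B^(n-1-k) = 13^3 mod 97 = 63
  Delta = 4 * 63 mod 97 = 58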